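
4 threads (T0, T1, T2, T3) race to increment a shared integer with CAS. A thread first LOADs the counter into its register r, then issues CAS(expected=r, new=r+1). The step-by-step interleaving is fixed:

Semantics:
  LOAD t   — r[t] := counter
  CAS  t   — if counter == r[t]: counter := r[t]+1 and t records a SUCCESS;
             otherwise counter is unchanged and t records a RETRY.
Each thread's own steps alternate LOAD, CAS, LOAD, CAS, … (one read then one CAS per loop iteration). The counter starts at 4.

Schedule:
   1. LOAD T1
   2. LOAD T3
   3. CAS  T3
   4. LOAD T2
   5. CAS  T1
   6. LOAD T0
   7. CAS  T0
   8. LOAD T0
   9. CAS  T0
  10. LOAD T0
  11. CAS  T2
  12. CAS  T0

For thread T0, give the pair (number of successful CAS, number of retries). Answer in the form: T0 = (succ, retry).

T0 = (3, 0)

1. LOAD T1 → mem=4 r[T1]=4 [LOAD]
2. LOAD T3 → mem=4 r[T3]=4 [LOAD]
3. CAS T3 → mem=5 r[T3]=4 [OK]
4. LOAD T2 → mem=5 r[T2]=5 [LOAD]
5. CAS T1 → mem=5 r[T1]=4 [RETRY]
6. LOAD T0 → mem=5 r[T0]=5 [LOAD]
7. CAS T0 → mem=6 r[T0]=5 [OK]
8. LOAD T0 → mem=6 r[T0]=6 [LOAD]
9. CAS T0 → mem=7 r[T0]=6 [OK]
10. LOAD T0 → mem=7 r[T0]=7 [LOAD]
11. CAS T2 → mem=7 r[T2]=5 [RETRY]
12. CAS T0 → mem=8 r[T0]=7 [OK]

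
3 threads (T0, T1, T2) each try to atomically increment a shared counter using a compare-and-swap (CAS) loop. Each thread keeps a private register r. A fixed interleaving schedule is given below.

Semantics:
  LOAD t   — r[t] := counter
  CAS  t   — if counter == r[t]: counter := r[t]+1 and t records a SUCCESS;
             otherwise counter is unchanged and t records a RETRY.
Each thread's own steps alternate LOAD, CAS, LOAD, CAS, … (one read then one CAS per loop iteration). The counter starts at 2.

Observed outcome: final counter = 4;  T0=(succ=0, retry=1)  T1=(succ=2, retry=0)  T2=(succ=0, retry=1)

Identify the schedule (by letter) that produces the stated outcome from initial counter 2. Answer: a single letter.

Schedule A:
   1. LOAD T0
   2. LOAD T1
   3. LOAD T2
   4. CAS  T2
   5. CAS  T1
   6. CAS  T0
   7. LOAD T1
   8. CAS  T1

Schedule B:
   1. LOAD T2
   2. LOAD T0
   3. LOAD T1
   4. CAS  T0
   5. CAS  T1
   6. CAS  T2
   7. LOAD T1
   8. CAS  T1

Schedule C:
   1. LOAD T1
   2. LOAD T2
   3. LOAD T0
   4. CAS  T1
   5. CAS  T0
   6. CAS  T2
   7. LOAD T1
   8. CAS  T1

C

Run C:
step 1: T1 LOAD ⇒ load; ctr=2 reg=2
step 2: T2 LOAD ⇒ load; ctr=2 reg=2
step 3: T0 LOAD ⇒ load; ctr=2 reg=2
step 4: T1 CAS ⇒ ok; ctr=3 reg=2
step 5: T0 CAS ⇒ retry; ctr=3 reg=2
step 6: T2 CAS ⇒ retry; ctr=3 reg=2
step 7: T1 LOAD ⇒ load; ctr=3 reg=3
step 8: T1 CAS ⇒ ok; ctr=4 reg=3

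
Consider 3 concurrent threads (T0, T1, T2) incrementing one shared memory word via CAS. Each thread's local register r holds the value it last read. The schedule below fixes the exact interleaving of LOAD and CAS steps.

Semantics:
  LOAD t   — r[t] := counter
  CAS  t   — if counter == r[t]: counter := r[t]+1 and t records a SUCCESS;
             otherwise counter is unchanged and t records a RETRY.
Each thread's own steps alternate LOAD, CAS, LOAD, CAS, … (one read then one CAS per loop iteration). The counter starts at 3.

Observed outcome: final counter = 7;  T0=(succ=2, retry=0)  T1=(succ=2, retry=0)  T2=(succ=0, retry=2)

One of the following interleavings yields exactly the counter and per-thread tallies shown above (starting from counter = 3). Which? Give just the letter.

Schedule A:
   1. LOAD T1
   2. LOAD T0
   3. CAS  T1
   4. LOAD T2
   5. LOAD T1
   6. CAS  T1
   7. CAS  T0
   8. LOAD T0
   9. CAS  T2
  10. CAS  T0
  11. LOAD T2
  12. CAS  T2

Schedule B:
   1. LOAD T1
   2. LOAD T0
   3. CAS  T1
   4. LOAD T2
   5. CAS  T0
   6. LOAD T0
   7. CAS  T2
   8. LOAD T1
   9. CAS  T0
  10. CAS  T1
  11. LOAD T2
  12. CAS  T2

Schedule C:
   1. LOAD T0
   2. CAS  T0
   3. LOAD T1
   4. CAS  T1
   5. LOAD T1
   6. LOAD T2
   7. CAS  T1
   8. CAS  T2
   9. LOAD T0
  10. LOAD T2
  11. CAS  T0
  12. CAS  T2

Run C:
#1 T0 reads 3
#2 T0 CAS(3→4) writes; counter now 4
#3 T1 reads 4
#4 T1 CAS(4→5) writes; counter now 5
#5 T1 reads 5
#6 T2 reads 5
#7 T1 CAS(5→6) writes; counter now 6
#8 T2 CAS(5→6) fails; counter now 6
#9 T0 reads 6
#10 T2 reads 6
#11 T0 CAS(6→7) writes; counter now 7
#12 T2 CAS(6→7) fails; counter now 7

C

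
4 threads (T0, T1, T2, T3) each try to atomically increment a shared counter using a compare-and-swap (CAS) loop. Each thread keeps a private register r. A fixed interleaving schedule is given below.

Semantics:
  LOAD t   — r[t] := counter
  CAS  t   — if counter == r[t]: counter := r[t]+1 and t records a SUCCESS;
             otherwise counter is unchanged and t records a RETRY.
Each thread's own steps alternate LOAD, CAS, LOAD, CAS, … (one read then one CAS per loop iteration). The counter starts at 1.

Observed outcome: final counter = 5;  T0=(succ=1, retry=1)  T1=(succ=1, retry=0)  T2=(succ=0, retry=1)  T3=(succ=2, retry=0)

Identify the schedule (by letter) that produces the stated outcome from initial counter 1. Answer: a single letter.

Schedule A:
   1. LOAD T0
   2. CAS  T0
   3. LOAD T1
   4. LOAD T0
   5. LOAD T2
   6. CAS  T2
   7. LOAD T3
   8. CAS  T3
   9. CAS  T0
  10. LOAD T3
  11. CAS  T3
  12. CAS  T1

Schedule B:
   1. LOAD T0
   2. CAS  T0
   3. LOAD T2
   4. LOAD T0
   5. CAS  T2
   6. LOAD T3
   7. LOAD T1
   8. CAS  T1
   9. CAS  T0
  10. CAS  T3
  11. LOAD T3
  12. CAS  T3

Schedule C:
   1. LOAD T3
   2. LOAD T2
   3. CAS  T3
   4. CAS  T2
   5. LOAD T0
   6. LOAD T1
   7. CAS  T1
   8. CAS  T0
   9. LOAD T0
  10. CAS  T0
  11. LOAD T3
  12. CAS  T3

C

Simulating candidate C:
   1) LOAD T3:  M=1  r_T3=1
   2) LOAD T2:  M=1  r_T2=1
   3) CAS  T3:  M=2  r_T3=1 ✓
   4) CAS  T2:  M=2  r_T2=1 ✗
   5) LOAD T0:  M=2  r_T0=2
   6) LOAD T1:  M=2  r_T1=2
   7) CAS  T1:  M=3  r_T1=2 ✓
   8) CAS  T0:  M=3  r_T0=2 ✗
   9) LOAD T0:  M=3  r_T0=3
  10) CAS  T0:  M=4  r_T0=3 ✓
  11) LOAD T3:  M=4  r_T3=4
  12) CAS  T3:  M=5  r_T3=4 ✓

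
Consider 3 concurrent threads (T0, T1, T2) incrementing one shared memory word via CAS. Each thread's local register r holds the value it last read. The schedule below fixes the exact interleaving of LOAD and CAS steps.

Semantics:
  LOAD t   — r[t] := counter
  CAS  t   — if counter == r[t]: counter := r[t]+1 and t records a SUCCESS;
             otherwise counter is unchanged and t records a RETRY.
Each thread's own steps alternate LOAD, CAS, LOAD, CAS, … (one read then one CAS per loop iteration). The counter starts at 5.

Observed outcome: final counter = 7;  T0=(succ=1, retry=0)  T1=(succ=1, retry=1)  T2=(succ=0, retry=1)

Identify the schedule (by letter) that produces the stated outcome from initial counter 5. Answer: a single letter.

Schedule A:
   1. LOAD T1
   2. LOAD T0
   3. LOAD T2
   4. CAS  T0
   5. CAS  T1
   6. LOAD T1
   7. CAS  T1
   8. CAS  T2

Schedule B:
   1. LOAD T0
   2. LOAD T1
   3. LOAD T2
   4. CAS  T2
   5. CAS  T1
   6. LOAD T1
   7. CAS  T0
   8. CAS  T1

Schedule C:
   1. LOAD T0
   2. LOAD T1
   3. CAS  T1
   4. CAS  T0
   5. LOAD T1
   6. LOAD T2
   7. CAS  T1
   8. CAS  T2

A

Simulating candidate A:
T1 LOAD — after: cnt=5, r=5 — load
T0 LOAD — after: cnt=5, r=5 — load
T2 LOAD — after: cnt=5, r=5 — load
T0 CAS — after: cnt=6, r=5 — ok
T1 CAS — after: cnt=6, r=5 — retry
T1 LOAD — after: cnt=6, r=6 — load
T1 CAS — after: cnt=7, r=6 — ok
T2 CAS — after: cnt=7, r=5 — retry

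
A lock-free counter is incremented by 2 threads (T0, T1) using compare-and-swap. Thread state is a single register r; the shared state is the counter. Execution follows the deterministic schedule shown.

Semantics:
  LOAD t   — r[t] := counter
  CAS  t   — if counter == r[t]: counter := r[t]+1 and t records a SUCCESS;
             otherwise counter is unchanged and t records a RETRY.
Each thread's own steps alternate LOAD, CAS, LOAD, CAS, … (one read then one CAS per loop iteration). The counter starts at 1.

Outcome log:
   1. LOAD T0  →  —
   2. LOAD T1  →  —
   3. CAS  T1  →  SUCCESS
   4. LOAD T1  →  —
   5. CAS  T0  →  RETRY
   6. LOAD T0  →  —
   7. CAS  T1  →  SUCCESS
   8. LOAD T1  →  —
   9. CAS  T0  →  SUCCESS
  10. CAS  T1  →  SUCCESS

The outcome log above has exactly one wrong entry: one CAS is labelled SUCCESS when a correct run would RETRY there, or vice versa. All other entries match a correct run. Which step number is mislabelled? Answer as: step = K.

Reference trace:
1. LOAD T0 → mem=1 r[T0]=1 [LOAD]
2. LOAD T1 → mem=1 r[T1]=1 [LOAD]
3. CAS T1 → mem=2 r[T1]=1 [OK]
4. LOAD T1 → mem=2 r[T1]=2 [LOAD]
5. CAS T0 → mem=2 r[T0]=1 [RETRY]
6. LOAD T0 → mem=2 r[T0]=2 [LOAD]
7. CAS T1 → mem=3 r[T1]=2 [OK]
8. LOAD T1 → mem=3 r[T1]=3 [LOAD]
9. CAS T0 → mem=3 r[T0]=2 [RETRY]
10. CAS T1 → mem=4 r[T1]=3 [OK]
Mismatch at 9.

step = 9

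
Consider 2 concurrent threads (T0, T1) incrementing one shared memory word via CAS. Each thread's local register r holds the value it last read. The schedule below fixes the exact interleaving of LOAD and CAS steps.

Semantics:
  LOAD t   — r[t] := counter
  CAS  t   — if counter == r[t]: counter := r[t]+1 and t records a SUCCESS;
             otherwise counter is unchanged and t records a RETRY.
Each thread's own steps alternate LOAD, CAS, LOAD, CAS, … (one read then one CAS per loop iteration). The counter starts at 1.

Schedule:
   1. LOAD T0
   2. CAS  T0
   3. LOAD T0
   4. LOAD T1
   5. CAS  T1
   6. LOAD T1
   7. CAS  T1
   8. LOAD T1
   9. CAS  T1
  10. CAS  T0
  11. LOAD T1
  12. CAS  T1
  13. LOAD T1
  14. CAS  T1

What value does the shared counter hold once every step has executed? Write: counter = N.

   1) LOAD T0:  M=1  r_T0=1
   2) CAS  T0:  M=2  r_T0=1 ✓
   3) LOAD T0:  M=2  r_T0=2
   4) LOAD T1:  M=2  r_T1=2
   5) CAS  T1:  M=3  r_T1=2 ✓
   6) LOAD T1:  M=3  r_T1=3
   7) CAS  T1:  M=4  r_T1=3 ✓
   8) LOAD T1:  M=4  r_T1=4
   9) CAS  T1:  M=5  r_T1=4 ✓
  10) CAS  T0:  M=5  r_T0=2 ✗
  11) LOAD T1:  M=5  r_T1=5
  12) CAS  T1:  M=6  r_T1=5 ✓
  13) LOAD T1:  M=6  r_T1=6
  14) CAS  T1:  M=7  r_T1=6 ✓

counter = 7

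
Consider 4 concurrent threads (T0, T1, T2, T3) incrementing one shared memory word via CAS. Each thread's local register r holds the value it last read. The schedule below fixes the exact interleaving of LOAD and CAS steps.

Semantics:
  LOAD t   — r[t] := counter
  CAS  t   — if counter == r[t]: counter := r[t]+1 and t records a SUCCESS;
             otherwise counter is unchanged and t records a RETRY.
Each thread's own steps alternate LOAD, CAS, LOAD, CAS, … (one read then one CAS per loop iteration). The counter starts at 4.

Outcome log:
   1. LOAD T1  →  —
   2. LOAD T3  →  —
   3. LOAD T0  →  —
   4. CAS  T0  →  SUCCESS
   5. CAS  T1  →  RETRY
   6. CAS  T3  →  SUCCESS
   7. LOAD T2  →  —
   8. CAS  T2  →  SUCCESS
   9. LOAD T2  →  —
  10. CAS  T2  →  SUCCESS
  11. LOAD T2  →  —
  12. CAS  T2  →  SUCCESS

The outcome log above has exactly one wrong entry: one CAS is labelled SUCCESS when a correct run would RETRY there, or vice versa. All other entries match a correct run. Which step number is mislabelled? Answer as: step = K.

Reference trace:
[1] T1.load  rd  (counter 4, T1.r 4)
[2] T3.load  rd  (counter 4, T3.r 4)
[3] T0.load  rd  (counter 4, T0.r 4)
[4] T0.cas  hit  (counter 5, T0.r 4)
[5] T1.cas  miss  (counter 5, T1.r 4)
[6] T3.cas  miss  (counter 5, T3.r 4)
[7] T2.load  rd  (counter 5, T2.r 5)
[8] T2.cas  hit  (counter 6, T2.r 5)
[9] T2.load  rd  (counter 6, T2.r 6)
[10] T2.cas  hit  (counter 7, T2.r 6)
[11] T2.load  rd  (counter 7, T2.r 7)
[12] T2.cas  hit  (counter 8, T2.r 7)
Flip is step 6.

step = 6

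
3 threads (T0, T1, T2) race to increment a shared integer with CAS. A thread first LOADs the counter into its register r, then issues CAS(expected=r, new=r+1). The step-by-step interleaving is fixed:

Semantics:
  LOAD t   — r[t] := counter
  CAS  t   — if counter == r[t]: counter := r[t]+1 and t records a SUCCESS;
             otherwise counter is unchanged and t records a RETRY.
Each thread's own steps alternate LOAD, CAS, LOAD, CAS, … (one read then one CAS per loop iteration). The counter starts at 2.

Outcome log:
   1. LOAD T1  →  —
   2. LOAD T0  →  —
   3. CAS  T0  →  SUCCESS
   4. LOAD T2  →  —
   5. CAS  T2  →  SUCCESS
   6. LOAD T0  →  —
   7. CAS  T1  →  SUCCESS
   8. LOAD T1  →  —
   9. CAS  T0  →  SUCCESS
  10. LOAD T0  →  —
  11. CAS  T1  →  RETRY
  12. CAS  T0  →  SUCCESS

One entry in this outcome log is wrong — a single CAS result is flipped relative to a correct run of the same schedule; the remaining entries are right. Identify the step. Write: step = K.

Re-executing:
T1 LOAD — after: cnt=2, r=2 — load
T0 LOAD — after: cnt=2, r=2 — load
T0 CAS — after: cnt=3, r=2 — ok
T2 LOAD — after: cnt=3, r=3 — load
T2 CAS — after: cnt=4, r=3 — ok
T0 LOAD — after: cnt=4, r=4 — load
T1 CAS — after: cnt=4, r=2 — retry
T1 LOAD — after: cnt=4, r=4 — load
T0 CAS — after: cnt=5, r=4 — ok
T0 LOAD — after: cnt=5, r=5 — load
T1 CAS — after: cnt=5, r=4 — retry
T0 CAS — after: cnt=6, r=5 — ok
Log disagrees first at step 7.

step = 7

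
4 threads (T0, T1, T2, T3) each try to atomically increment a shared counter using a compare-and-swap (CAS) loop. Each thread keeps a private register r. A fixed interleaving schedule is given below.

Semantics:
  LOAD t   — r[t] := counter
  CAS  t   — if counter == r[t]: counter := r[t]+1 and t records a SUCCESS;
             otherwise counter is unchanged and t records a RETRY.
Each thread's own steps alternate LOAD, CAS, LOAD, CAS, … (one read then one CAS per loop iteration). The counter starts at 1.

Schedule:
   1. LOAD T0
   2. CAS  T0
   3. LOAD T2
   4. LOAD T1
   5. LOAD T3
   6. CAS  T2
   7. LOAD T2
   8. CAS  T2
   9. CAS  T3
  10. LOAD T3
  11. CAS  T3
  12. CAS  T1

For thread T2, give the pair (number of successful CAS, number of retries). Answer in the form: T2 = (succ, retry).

T2 = (2, 0)

   1) LOAD T0:  M=1  r_T0=1
   2) CAS  T0:  M=2  r_T0=1 ✓
   3) LOAD T2:  M=2  r_T2=2
   4) LOAD T1:  M=2  r_T1=2
   5) LOAD T3:  M=2  r_T3=2
   6) CAS  T2:  M=3  r_T2=2 ✓
   7) LOAD T2:  M=3  r_T2=3
   8) CAS  T2:  M=4  r_T2=3 ✓
   9) CAS  T3:  M=4  r_T3=2 ✗
  10) LOAD T3:  M=4  r_T3=4
  11) CAS  T3:  M=5  r_T3=4 ✓
  12) CAS  T1:  M=5  r_T1=2 ✗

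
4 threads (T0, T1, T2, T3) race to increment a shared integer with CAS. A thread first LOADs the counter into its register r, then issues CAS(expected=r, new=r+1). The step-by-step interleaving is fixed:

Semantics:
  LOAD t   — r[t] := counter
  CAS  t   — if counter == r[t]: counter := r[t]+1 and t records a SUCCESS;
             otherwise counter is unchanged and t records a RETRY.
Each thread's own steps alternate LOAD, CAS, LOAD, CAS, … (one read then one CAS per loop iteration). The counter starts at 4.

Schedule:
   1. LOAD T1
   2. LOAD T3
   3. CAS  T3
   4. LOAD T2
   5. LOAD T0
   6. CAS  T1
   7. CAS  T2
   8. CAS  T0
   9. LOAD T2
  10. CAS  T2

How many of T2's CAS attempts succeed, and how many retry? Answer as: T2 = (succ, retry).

T2 = (2, 0)

T1 LOAD — after: cnt=4, r=4 — load
T3 LOAD — after: cnt=4, r=4 — load
T3 CAS — after: cnt=5, r=4 — ok
T2 LOAD — after: cnt=5, r=5 — load
T0 LOAD — after: cnt=5, r=5 — load
T1 CAS — after: cnt=5, r=4 — retry
T2 CAS — after: cnt=6, r=5 — ok
T0 CAS — after: cnt=6, r=5 — retry
T2 LOAD — after: cnt=6, r=6 — load
T2 CAS — after: cnt=7, r=6 — ok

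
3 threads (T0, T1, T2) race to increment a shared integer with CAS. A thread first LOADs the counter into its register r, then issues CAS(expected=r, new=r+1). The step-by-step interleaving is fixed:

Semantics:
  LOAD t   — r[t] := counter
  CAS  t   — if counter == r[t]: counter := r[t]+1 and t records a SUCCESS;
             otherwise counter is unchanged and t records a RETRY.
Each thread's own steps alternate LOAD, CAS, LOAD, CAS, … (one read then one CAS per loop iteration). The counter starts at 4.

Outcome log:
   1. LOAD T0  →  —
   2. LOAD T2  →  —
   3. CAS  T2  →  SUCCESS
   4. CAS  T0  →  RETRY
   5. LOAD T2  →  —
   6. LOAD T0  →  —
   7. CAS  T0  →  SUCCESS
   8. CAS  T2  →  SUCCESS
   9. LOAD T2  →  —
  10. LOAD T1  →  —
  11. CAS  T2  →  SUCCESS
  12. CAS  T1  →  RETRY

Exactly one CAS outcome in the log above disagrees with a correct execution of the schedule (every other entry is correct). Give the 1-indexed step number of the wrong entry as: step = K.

Re-executing:
   1) LOAD T0:  M=4  r_T0=4
   2) LOAD T2:  M=4  r_T2=4
   3) CAS  T2:  M=5  r_T2=4 ✓
   4) CAS  T0:  M=5  r_T0=4 ✗
   5) LOAD T2:  M=5  r_T2=5
   6) LOAD T0:  M=5  r_T0=5
   7) CAS  T0:  M=6  r_T0=5 ✓
   8) CAS  T2:  M=6  r_T2=5 ✗
   9) LOAD T2:  M=6  r_T2=6
  10) LOAD T1:  M=6  r_T1=6
  11) CAS  T2:  M=7  r_T2=6 ✓
  12) CAS  T1:  M=7  r_T1=6 ✗
Flip is step 8.

step = 8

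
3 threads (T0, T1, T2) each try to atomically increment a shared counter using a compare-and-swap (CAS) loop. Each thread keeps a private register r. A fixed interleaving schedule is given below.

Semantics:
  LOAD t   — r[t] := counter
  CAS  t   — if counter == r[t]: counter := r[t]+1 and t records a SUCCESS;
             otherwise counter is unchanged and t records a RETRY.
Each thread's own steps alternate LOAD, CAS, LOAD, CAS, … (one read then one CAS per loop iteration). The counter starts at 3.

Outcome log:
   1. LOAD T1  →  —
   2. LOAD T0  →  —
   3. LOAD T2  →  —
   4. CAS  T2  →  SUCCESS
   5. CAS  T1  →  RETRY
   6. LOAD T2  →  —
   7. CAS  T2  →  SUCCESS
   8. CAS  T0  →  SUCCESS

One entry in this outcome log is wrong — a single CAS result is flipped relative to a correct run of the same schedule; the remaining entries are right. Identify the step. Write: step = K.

Reference trace:
step 1: T1 LOAD ⇒ load; ctr=3 reg=3
step 2: T0 LOAD ⇒ load; ctr=3 reg=3
step 3: T2 LOAD ⇒ load; ctr=3 reg=3
step 4: T2 CAS ⇒ ok; ctr=4 reg=3
step 5: T1 CAS ⇒ retry; ctr=4 reg=3
step 6: T2 LOAD ⇒ load; ctr=4 reg=4
step 7: T2 CAS ⇒ ok; ctr=5 reg=4
step 8: T0 CAS ⇒ retry; ctr=5 reg=3
Mismatch at 8.

step = 8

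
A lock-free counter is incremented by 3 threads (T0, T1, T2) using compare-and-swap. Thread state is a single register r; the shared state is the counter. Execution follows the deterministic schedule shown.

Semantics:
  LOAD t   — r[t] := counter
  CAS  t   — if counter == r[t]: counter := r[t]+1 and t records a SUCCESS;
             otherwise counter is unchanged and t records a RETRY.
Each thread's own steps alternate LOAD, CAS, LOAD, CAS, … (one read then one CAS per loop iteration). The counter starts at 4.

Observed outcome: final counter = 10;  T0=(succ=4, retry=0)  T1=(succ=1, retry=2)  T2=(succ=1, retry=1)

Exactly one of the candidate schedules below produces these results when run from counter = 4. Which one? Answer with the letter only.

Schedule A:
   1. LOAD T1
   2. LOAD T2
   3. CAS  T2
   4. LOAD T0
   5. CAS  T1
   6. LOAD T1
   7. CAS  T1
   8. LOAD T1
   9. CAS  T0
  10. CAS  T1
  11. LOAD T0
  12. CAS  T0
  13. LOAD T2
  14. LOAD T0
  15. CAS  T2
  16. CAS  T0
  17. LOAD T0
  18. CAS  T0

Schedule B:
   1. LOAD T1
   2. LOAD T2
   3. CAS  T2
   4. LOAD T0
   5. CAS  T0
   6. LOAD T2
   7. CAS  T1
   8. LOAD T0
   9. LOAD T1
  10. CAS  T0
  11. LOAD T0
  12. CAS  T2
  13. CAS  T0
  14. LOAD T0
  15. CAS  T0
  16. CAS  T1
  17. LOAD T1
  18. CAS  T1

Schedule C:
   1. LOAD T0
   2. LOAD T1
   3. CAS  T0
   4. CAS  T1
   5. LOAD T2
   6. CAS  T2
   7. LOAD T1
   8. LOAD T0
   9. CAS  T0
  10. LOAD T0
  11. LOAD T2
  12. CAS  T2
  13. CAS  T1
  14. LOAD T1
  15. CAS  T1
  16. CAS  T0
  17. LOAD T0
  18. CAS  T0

Tracing schedule B:
step 1: T1 LOAD ⇒ load; ctr=4 reg=4
step 2: T2 LOAD ⇒ load; ctr=4 reg=4
step 3: T2 CAS ⇒ ok; ctr=5 reg=4
step 4: T0 LOAD ⇒ load; ctr=5 reg=5
step 5: T0 CAS ⇒ ok; ctr=6 reg=5
step 6: T2 LOAD ⇒ load; ctr=6 reg=6
step 7: T1 CAS ⇒ retry; ctr=6 reg=4
step 8: T0 LOAD ⇒ load; ctr=6 reg=6
step 9: T1 LOAD ⇒ load; ctr=6 reg=6
step 10: T0 CAS ⇒ ok; ctr=7 reg=6
step 11: T0 LOAD ⇒ load; ctr=7 reg=7
step 12: T2 CAS ⇒ retry; ctr=7 reg=6
step 13: T0 CAS ⇒ ok; ctr=8 reg=7
step 14: T0 LOAD ⇒ load; ctr=8 reg=8
step 15: T0 CAS ⇒ ok; ctr=9 reg=8
step 16: T1 CAS ⇒ retry; ctr=9 reg=6
step 17: T1 LOAD ⇒ load; ctr=9 reg=9
step 18: T1 CAS ⇒ ok; ctr=10 reg=9

B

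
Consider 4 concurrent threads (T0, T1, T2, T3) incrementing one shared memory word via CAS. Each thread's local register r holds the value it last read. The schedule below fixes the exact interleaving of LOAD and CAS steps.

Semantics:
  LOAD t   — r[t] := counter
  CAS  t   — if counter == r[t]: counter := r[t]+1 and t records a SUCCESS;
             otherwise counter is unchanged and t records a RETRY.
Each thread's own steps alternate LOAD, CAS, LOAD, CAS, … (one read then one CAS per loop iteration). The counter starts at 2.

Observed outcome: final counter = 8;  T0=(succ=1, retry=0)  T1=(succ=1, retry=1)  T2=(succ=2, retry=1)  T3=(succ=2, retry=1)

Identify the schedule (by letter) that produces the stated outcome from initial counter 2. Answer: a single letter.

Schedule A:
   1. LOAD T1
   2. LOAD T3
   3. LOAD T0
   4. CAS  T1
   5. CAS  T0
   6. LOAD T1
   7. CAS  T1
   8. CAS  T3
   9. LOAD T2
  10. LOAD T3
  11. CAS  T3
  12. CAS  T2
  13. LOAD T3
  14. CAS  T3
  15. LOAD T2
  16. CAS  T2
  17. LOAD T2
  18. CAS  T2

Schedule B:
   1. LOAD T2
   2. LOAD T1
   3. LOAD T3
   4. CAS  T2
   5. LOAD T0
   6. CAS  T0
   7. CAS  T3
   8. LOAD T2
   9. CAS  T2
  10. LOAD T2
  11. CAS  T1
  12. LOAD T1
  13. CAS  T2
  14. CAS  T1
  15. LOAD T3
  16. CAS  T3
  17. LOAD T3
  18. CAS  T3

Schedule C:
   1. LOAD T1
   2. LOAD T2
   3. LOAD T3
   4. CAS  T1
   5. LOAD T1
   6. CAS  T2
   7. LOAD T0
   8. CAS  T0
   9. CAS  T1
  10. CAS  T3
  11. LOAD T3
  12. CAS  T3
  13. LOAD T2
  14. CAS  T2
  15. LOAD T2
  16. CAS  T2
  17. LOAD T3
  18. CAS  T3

C

Run C:
[1] T1.load  rd  (counter 2, T1.r 2)
[2] T2.load  rd  (counter 2, T2.r 2)
[3] T3.load  rd  (counter 2, T3.r 2)
[4] T1.cas  hit  (counter 3, T1.r 2)
[5] T1.load  rd  (counter 3, T1.r 3)
[6] T2.cas  miss  (counter 3, T2.r 2)
[7] T0.load  rd  (counter 3, T0.r 3)
[8] T0.cas  hit  (counter 4, T0.r 3)
[9] T1.cas  miss  (counter 4, T1.r 3)
[10] T3.cas  miss  (counter 4, T3.r 2)
[11] T3.load  rd  (counter 4, T3.r 4)
[12] T3.cas  hit  (counter 5, T3.r 4)
[13] T2.load  rd  (counter 5, T2.r 5)
[14] T2.cas  hit  (counter 6, T2.r 5)
[15] T2.load  rd  (counter 6, T2.r 6)
[16] T2.cas  hit  (counter 7, T2.r 6)
[17] T3.load  rd  (counter 7, T3.r 7)
[18] T3.cas  hit  (counter 8, T3.r 7)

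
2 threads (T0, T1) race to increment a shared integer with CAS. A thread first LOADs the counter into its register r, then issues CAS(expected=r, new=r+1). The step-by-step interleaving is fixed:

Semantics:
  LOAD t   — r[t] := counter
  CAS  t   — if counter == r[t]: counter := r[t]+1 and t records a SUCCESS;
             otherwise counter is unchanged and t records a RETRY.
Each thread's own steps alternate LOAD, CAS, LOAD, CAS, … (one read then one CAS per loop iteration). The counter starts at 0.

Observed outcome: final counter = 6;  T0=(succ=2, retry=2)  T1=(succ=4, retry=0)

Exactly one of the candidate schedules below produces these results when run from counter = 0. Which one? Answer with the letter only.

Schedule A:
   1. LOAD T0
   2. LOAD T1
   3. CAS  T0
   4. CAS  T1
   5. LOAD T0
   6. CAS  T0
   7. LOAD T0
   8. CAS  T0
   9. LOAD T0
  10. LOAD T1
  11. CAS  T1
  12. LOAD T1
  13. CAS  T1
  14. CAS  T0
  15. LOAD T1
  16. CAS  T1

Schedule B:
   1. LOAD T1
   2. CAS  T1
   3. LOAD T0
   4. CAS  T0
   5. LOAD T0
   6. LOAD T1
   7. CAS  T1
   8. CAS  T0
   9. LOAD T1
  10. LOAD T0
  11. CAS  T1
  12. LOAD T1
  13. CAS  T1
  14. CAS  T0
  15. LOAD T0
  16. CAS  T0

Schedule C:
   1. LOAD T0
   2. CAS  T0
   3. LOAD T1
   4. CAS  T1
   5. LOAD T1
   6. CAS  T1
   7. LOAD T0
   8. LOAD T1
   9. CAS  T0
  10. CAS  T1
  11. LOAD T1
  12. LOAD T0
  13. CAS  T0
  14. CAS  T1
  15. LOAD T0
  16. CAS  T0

Simulating candidate B:
1. LOAD T1 → mem=0 r[T1]=0 [LOAD]
2. CAS T1 → mem=1 r[T1]=0 [OK]
3. LOAD T0 → mem=1 r[T0]=1 [LOAD]
4. CAS T0 → mem=2 r[T0]=1 [OK]
5. LOAD T0 → mem=2 r[T0]=2 [LOAD]
6. LOAD T1 → mem=2 r[T1]=2 [LOAD]
7. CAS T1 → mem=3 r[T1]=2 [OK]
8. CAS T0 → mem=3 r[T0]=2 [RETRY]
9. LOAD T1 → mem=3 r[T1]=3 [LOAD]
10. LOAD T0 → mem=3 r[T0]=3 [LOAD]
11. CAS T1 → mem=4 r[T1]=3 [OK]
12. LOAD T1 → mem=4 r[T1]=4 [LOAD]
13. CAS T1 → mem=5 r[T1]=4 [OK]
14. CAS T0 → mem=5 r[T0]=3 [RETRY]
15. LOAD T0 → mem=5 r[T0]=5 [LOAD]
16. CAS T0 → mem=6 r[T0]=5 [OK]

B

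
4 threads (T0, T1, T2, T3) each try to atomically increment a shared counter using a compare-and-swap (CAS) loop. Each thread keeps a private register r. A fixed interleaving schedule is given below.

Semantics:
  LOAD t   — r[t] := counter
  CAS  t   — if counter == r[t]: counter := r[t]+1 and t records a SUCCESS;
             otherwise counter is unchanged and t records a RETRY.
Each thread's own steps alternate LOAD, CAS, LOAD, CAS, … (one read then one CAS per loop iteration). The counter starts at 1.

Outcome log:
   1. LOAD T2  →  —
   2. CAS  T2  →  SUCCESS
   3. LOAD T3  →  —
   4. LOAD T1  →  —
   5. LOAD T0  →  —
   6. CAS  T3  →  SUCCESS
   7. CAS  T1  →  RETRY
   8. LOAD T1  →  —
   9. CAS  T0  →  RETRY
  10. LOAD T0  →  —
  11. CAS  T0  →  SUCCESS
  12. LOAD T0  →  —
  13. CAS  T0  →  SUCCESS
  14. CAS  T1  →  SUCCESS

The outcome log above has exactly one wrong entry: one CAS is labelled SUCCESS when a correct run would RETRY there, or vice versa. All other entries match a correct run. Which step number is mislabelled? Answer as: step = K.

step = 14

Re-executing:
[1] T2.load  rd  (counter 1, T2.r 1)
[2] T2.cas  hit  (counter 2, T2.r 1)
[3] T3.load  rd  (counter 2, T3.r 2)
[4] T1.load  rd  (counter 2, T1.r 2)
[5] T0.load  rd  (counter 2, T0.r 2)
[6] T3.cas  hit  (counter 3, T3.r 2)
[7] T1.cas  miss  (counter 3, T1.r 2)
[8] T1.load  rd  (counter 3, T1.r 3)
[9] T0.cas  miss  (counter 3, T0.r 2)
[10] T0.load  rd  (counter 3, T0.r 3)
[11] T0.cas  hit  (counter 4, T0.r 3)
[12] T0.load  rd  (counter 4, T0.r 4)
[13] T0.cas  hit  (counter 5, T0.r 4)
[14] T1.cas  miss  (counter 5, T1.r 3)
Mismatch at 14.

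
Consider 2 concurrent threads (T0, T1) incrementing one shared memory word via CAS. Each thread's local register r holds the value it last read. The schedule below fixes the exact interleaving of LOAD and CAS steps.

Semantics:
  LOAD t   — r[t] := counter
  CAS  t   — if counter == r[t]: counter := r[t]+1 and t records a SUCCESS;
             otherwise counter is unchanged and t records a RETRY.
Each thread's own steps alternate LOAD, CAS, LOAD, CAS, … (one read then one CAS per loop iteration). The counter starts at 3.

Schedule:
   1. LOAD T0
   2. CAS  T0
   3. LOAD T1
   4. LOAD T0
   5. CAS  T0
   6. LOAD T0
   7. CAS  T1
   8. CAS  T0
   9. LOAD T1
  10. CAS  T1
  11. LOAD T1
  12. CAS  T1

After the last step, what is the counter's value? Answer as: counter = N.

counter = 8

   1) LOAD T0:  M=3  r_T0=3
   2) CAS  T0:  M=4  r_T0=3 ✓
   3) LOAD T1:  M=4  r_T1=4
   4) LOAD T0:  M=4  r_T0=4
   5) CAS  T0:  M=5  r_T0=4 ✓
   6) LOAD T0:  M=5  r_T0=5
   7) CAS  T1:  M=5  r_T1=4 ✗
   8) CAS  T0:  M=6  r_T0=5 ✓
   9) LOAD T1:  M=6  r_T1=6
  10) CAS  T1:  M=7  r_T1=6 ✓
  11) LOAD T1:  M=7  r_T1=7
  12) CAS  T1:  M=8  r_T1=7 ✓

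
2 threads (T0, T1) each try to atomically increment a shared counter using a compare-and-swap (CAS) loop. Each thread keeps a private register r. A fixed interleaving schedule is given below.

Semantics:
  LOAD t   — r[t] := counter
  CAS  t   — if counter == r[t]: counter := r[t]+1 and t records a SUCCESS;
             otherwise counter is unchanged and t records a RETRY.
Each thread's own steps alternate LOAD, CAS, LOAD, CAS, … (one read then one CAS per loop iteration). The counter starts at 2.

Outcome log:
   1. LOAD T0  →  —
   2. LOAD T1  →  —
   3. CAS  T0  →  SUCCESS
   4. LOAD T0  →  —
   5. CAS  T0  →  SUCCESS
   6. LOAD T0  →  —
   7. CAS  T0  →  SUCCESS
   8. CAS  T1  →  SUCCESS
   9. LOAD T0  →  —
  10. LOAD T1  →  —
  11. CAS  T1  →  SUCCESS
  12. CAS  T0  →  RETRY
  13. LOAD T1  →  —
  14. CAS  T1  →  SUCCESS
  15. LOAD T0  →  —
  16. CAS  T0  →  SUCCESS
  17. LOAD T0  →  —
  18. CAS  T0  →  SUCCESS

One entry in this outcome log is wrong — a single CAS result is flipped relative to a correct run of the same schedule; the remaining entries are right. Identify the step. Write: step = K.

Re-executing:
[1] T0.load  rd  (counter 2, T0.r 2)
[2] T1.load  rd  (counter 2, T1.r 2)
[3] T0.cas  hit  (counter 3, T0.r 2)
[4] T0.load  rd  (counter 3, T0.r 3)
[5] T0.cas  hit  (counter 4, T0.r 3)
[6] T0.load  rd  (counter 4, T0.r 4)
[7] T0.cas  hit  (counter 5, T0.r 4)
[8] T1.cas  miss  (counter 5, T1.r 2)
[9] T0.load  rd  (counter 5, T0.r 5)
[10] T1.load  rd  (counter 5, T1.r 5)
[11] T1.cas  hit  (counter 6, T1.r 5)
[12] T0.cas  miss  (counter 6, T0.r 5)
[13] T1.load  rd  (counter 6, T1.r 6)
[14] T1.cas  hit  (counter 7, T1.r 6)
[15] T0.load  rd  (counter 7, T0.r 7)
[16] T0.cas  hit  (counter 8, T0.r 7)
[17] T0.load  rd  (counter 8, T0.r 8)
[18] T0.cas  hit  (counter 9, T0.r 8)
Mismatch at 8.

step = 8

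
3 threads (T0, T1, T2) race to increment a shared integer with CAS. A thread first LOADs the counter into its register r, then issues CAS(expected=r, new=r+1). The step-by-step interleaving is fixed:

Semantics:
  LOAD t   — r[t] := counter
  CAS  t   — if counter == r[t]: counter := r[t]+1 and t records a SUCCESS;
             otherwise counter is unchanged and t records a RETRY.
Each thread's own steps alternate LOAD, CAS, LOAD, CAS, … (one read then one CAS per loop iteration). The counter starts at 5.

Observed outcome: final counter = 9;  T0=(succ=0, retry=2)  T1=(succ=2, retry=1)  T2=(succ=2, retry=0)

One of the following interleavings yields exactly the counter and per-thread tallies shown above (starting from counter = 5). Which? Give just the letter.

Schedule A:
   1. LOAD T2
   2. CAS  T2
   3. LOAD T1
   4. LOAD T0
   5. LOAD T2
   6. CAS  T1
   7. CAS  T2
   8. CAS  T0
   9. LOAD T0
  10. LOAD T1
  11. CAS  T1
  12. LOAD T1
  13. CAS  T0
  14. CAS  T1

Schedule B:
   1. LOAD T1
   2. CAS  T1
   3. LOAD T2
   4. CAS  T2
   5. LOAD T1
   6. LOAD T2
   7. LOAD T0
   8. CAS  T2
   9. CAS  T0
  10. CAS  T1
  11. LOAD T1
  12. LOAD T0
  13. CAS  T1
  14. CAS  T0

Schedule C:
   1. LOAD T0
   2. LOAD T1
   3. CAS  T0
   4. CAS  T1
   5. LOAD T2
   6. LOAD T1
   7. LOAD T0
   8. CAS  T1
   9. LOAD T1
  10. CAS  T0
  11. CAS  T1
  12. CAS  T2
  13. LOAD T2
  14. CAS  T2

B

Simulating candidate B:
#1 T1 reads 5
#2 T1 CAS(5→6) writes; counter now 6
#3 T2 reads 6
#4 T2 CAS(6→7) writes; counter now 7
#5 T1 reads 7
#6 T2 reads 7
#7 T0 reads 7
#8 T2 CAS(7→8) writes; counter now 8
#9 T0 CAS(7→8) fails; counter now 8
#10 T1 CAS(7→8) fails; counter now 8
#11 T1 reads 8
#12 T0 reads 8
#13 T1 CAS(8→9) writes; counter now 9
#14 T0 CAS(8→9) fails; counter now 9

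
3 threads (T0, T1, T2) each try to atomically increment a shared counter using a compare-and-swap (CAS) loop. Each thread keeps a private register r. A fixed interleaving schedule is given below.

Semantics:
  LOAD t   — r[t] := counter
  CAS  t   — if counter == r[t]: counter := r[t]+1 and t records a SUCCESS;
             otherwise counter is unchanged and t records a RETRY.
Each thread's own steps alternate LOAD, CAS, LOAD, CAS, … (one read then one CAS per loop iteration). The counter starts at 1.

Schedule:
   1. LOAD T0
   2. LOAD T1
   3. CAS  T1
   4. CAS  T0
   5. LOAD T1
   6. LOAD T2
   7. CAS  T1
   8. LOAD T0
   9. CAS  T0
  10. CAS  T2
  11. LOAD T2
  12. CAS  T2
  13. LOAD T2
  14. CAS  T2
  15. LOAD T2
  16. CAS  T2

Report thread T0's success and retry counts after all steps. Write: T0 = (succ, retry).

#1 T0 reads 1
#2 T1 reads 1
#3 T1 CAS(1→2) writes; counter now 2
#4 T0 CAS(1→2) fails; counter now 2
#5 T1 reads 2
#6 T2 reads 2
#7 T1 CAS(2→3) writes; counter now 3
#8 T0 reads 3
#9 T0 CAS(3→4) writes; counter now 4
#10 T2 CAS(2→3) fails; counter now 4
#11 T2 reads 4
#12 T2 CAS(4→5) writes; counter now 5
#13 T2 reads 5
#14 T2 CAS(5→6) writes; counter now 6
#15 T2 reads 6
#16 T2 CAS(6→7) writes; counter now 7

T0 = (1, 1)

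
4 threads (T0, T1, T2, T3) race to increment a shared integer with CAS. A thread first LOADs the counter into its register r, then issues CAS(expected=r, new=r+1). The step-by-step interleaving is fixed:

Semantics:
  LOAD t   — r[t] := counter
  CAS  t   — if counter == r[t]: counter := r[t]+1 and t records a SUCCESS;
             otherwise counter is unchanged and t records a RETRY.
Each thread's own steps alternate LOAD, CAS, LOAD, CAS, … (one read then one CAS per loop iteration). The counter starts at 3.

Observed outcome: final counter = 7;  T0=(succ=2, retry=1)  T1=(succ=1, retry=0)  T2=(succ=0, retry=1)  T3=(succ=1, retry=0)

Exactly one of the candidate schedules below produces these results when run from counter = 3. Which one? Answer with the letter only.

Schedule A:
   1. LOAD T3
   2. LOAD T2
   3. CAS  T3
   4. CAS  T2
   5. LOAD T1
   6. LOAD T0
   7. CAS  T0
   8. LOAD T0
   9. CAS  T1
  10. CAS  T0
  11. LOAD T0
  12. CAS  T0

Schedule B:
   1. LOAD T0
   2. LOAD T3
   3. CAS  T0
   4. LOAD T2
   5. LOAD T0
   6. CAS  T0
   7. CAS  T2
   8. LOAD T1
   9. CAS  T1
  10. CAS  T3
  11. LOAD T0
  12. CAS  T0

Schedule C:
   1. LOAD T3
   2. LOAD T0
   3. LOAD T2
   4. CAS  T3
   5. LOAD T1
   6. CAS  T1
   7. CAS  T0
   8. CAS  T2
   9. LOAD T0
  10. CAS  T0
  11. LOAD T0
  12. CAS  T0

Tracing schedule C:
[1] T3.load  rd  (counter 3, T3.r 3)
[2] T0.load  rd  (counter 3, T0.r 3)
[3] T2.load  rd  (counter 3, T2.r 3)
[4] T3.cas  hit  (counter 4, T3.r 3)
[5] T1.load  rd  (counter 4, T1.r 4)
[6] T1.cas  hit  (counter 5, T1.r 4)
[7] T0.cas  miss  (counter 5, T0.r 3)
[8] T2.cas  miss  (counter 5, T2.r 3)
[9] T0.load  rd  (counter 5, T0.r 5)
[10] T0.cas  hit  (counter 6, T0.r 5)
[11] T0.load  rd  (counter 6, T0.r 6)
[12] T0.cas  hit  (counter 7, T0.r 6)

C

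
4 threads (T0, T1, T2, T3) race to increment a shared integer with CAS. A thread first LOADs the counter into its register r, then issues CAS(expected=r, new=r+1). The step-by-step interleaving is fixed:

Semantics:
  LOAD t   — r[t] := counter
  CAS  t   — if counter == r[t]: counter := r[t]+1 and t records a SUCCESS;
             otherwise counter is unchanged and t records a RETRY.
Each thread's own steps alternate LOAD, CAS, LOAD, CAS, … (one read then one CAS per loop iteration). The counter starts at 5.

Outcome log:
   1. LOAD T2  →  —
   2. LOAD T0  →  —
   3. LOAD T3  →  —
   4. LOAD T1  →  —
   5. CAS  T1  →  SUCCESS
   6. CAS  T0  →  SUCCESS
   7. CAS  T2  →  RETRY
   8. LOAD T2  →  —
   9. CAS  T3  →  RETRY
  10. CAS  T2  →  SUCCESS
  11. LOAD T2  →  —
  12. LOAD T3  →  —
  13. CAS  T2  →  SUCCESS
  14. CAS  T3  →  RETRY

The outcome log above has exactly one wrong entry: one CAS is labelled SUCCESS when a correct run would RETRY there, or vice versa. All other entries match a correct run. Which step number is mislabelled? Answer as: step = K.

step = 6

Re-executing:
[1] T2.load  rd  (counter 5, T2.r 5)
[2] T0.load  rd  (counter 5, T0.r 5)
[3] T3.load  rd  (counter 5, T3.r 5)
[4] T1.load  rd  (counter 5, T1.r 5)
[5] T1.cas  hit  (counter 6, T1.r 5)
[6] T0.cas  miss  (counter 6, T0.r 5)
[7] T2.cas  miss  (counter 6, T2.r 5)
[8] T2.load  rd  (counter 6, T2.r 6)
[9] T3.cas  miss  (counter 6, T3.r 5)
[10] T2.cas  hit  (counter 7, T2.r 6)
[11] T2.load  rd  (counter 7, T2.r 7)
[12] T3.load  rd  (counter 7, T3.r 7)
[13] T2.cas  hit  (counter 8, T2.r 7)
[14] T3.cas  miss  (counter 8, T3.r 7)
Flip is step 6.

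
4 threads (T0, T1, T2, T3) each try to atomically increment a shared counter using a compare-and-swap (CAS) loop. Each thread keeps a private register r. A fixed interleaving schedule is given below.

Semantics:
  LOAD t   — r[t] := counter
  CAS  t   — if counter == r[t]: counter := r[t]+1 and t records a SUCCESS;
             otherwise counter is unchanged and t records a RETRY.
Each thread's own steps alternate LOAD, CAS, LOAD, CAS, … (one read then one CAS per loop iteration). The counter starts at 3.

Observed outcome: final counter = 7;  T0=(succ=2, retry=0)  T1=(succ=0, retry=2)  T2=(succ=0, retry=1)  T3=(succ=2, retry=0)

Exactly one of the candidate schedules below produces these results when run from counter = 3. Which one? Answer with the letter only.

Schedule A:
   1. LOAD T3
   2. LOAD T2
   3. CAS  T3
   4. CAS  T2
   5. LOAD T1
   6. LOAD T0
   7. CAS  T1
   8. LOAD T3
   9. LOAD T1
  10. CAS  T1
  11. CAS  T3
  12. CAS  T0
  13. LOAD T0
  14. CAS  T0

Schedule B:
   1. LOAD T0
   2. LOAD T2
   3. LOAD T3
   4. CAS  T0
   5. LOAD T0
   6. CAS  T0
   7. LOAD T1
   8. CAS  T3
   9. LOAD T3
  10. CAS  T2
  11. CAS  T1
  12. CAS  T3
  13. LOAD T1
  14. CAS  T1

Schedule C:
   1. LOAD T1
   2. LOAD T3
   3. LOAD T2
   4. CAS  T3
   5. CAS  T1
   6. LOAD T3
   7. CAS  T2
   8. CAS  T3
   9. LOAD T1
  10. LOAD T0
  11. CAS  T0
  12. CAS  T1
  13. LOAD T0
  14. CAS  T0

C

Run C:
1. LOAD T1 → mem=3 r[T1]=3 [LOAD]
2. LOAD T3 → mem=3 r[T3]=3 [LOAD]
3. LOAD T2 → mem=3 r[T2]=3 [LOAD]
4. CAS T3 → mem=4 r[T3]=3 [OK]
5. CAS T1 → mem=4 r[T1]=3 [RETRY]
6. LOAD T3 → mem=4 r[T3]=4 [LOAD]
7. CAS T2 → mem=4 r[T2]=3 [RETRY]
8. CAS T3 → mem=5 r[T3]=4 [OK]
9. LOAD T1 → mem=5 r[T1]=5 [LOAD]
10. LOAD T0 → mem=5 r[T0]=5 [LOAD]
11. CAS T0 → mem=6 r[T0]=5 [OK]
12. CAS T1 → mem=6 r[T1]=5 [RETRY]
13. LOAD T0 → mem=6 r[T0]=6 [LOAD]
14. CAS T0 → mem=7 r[T0]=6 [OK]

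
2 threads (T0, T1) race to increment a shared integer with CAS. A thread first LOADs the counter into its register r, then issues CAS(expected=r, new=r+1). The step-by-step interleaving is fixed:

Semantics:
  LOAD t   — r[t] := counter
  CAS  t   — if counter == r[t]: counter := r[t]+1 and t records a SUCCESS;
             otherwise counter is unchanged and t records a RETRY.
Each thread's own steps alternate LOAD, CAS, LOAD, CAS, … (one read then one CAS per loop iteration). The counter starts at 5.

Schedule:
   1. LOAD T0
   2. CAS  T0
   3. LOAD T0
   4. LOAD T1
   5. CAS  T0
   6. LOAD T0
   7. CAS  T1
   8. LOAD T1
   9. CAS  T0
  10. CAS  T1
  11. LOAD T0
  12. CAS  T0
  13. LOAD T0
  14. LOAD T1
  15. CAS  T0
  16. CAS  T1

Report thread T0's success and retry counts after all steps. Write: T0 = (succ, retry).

   1) LOAD T0:  M=5  r_T0=5
   2) CAS  T0:  M=6  r_T0=5 ✓
   3) LOAD T0:  M=6  r_T0=6
   4) LOAD T1:  M=6  r_T1=6
   5) CAS  T0:  M=7  r_T0=6 ✓
   6) LOAD T0:  M=7  r_T0=7
   7) CAS  T1:  M=7  r_T1=6 ✗
   8) LOAD T1:  M=7  r_T1=7
   9) CAS  T0:  M=8  r_T0=7 ✓
  10) CAS  T1:  M=8  r_T1=7 ✗
  11) LOAD T0:  M=8  r_T0=8
  12) CAS  T0:  M=9  r_T0=8 ✓
  13) LOAD T0:  M=9  r_T0=9
  14) LOAD T1:  M=9  r_T1=9
  15) CAS  T0:  M=10  r_T0=9 ✓
  16) CAS  T1:  M=10  r_T1=9 ✗

T0 = (5, 0)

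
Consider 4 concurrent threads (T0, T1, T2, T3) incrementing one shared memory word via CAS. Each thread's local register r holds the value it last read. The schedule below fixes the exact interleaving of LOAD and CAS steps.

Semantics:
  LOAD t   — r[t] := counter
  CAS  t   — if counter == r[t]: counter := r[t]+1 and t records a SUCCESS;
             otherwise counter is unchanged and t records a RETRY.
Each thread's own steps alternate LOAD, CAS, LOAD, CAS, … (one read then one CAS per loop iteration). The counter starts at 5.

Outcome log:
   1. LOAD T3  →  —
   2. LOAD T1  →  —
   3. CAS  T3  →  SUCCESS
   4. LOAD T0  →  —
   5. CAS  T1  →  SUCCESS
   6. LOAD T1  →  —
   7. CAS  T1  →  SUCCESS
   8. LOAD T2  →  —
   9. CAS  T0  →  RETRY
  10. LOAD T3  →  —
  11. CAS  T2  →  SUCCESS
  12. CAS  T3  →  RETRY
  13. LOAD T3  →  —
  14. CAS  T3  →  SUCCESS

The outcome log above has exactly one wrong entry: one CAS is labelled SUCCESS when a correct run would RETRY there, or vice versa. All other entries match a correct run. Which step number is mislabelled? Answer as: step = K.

Re-executing:
step 1: T3 LOAD ⇒ load; ctr=5 reg=5
step 2: T1 LOAD ⇒ load; ctr=5 reg=5
step 3: T3 CAS ⇒ ok; ctr=6 reg=5
step 4: T0 LOAD ⇒ load; ctr=6 reg=6
step 5: T1 CAS ⇒ retry; ctr=6 reg=5
step 6: T1 LOAD ⇒ load; ctr=6 reg=6
step 7: T1 CAS ⇒ ok; ctr=7 reg=6
step 8: T2 LOAD ⇒ load; ctr=7 reg=7
step 9: T0 CAS ⇒ retry; ctr=7 reg=6
step 10: T3 LOAD ⇒ load; ctr=7 reg=7
step 11: T2 CAS ⇒ ok; ctr=8 reg=7
step 12: T3 CAS ⇒ retry; ctr=8 reg=7
step 13: T3 LOAD ⇒ load; ctr=8 reg=8
step 14: T3 CAS ⇒ ok; ctr=9 reg=8
Mismatch at 5.

step = 5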